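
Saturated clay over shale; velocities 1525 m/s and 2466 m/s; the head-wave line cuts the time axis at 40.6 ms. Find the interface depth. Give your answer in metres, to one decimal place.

39.4 m

h = tᵢ·V₁·V₂ / (2·√(V₂²−V₁²)).
√(V₂²−V₁²) = √(2466² − 1525²) = 1937.9 m/s.
h = 0.0406 s × 1525 × 2466 / (2 × 1937.9) = 39.39 m.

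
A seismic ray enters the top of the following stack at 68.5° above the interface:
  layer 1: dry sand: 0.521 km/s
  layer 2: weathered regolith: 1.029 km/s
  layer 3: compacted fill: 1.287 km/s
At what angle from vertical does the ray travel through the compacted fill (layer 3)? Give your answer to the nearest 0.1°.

From the normal: θ₁ = 90° − 68.5° = 21.5°.
Ray parameter p = sin 21.5° / 0.521 = 7.0346e-01 s/km.
sin θ_3 = p·V_3 = 7.0346e-01 × 1.287 = 0.9053.
θ_3 = arcsin 0.9053 = 64.87°.

64.9°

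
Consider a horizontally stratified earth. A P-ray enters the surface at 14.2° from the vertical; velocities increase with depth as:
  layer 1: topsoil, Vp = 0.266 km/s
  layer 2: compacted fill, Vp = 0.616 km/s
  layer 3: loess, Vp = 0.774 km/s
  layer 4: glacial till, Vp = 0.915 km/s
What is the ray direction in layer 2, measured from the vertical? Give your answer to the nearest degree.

Ray parameter p = sin 14.2° / 0.266 = 9.2221e-01 s/km.
sin θ_2 = p·V_2 = 9.2221e-01 × 0.616 = 0.5681.
θ_2 = arcsin 0.5681 = 34.62°.

35°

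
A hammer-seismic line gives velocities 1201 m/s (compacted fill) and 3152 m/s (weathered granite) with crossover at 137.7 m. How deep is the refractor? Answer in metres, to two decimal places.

h = (x_cross/2)·√((V₂−V₁)/(V₂+V₁)).
(V₂−V₁)/(V₂+V₁) = (3152−1201)/(3152+1201) = 0.4482; √ = 0.6695.
h = (137.7/2)·0.6695 = 46.09 m.

46.09 m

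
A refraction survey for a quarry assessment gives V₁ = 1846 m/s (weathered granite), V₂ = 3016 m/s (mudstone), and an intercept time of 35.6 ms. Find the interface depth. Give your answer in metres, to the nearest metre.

θ_c = arcsin(1846/3016) = 37.74°; cos θ_c = 0.7908.
tᵢ = 2h cos θ_c/V₁ ⇒ h = tᵢ·V₁/(2 cos θ_c) = 0.0356·1846/(2·0.7908) = 41.55 m.

42 m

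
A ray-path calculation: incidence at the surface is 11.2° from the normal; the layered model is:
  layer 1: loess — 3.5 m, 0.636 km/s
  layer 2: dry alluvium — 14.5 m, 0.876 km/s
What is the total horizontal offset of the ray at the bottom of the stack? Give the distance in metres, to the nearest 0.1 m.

4.7 m

Apply Snell's law at each interface; in layer i the horizontal offset is hᵢ·tan θᵢ.
Layer 1: θ = 11.20°; offset = 3.5·tan 11.20° = 0.693 m.
Layer 2: sin θ = 0.876·sin 11.2°/0.636 = 0.2675, θ = 15.52°; offset = 14.5·tan 15.52° = 4.026 m.
Σ offsets = 4.719 m.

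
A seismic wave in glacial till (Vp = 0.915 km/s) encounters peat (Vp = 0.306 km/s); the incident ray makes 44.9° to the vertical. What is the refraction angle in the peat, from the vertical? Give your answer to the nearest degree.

sin θ₁/V₁ = sin θ₂/V₂ ⇒ sin θ₂ = 0.306·sin 44.9°/0.915 = 0.306·0.7059/0.915 = 0.2361.
θ₂ = sin⁻¹(0.2361) = 13.65° (from vertical).

14°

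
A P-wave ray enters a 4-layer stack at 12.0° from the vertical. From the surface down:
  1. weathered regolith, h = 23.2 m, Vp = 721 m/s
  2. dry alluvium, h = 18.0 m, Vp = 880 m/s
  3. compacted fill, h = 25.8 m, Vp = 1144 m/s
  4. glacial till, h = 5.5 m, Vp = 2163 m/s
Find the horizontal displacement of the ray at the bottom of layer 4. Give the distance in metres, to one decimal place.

Apply Snell's law at each interface; in layer i the horizontal offset is hᵢ·tan θᵢ.
Layer 1: θ = 12.00°; offset = 23.2·tan 12.00° = 4.931 m.
Layer 2: sin θ = 880·sin 12.0°/721 = 0.2538, θ = 14.70°; offset = 18.0·tan 14.70° = 4.722 m.
Layer 3: sin θ = 1144·sin 12.0°/721 = 0.3299, θ = 19.26°; offset = 25.8·tan 19.26° = 9.016 m.
Layer 4: sin θ = 2163·sin 12.0°/721 = 0.6237, θ = 38.59°; offset = 5.5·tan 38.59° = 4.389 m.
Total horizontal offset = 23.058 m.

23.1 m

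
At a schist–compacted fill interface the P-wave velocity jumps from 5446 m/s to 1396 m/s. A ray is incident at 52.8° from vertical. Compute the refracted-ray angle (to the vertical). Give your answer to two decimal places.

Snell's law: sin θ₂ = (V₂/V₁)·sin θ₁ = (1396/5446)·sin 52.8° = 0.2042.
θ₂ = sin⁻¹(0.2042) = 11.78° (from vertical).

11.78°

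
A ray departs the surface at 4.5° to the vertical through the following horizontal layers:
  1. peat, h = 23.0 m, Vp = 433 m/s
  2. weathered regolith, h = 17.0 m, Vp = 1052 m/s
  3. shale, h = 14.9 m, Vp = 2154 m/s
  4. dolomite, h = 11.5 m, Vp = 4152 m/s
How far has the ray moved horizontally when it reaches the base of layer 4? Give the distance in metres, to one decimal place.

Apply Snell's law at each interface; in layer i the horizontal offset is hᵢ·tan θᵢ.
Layer 1: θ = 4.50°; offset = 23.0·tan 4.50° = 1.810 m.
Layer 2: sin θ = 1052·sin 4.5°/433 = 0.1906, θ = 10.99°; offset = 17.0·tan 10.99° = 3.301 m.
Layer 3: sin θ = 2154·sin 4.5°/433 = 0.3903, θ = 22.97°; offset = 14.9·tan 22.97° = 6.316 m.
Layer 4: sin θ = 4152·sin 4.5°/433 = 0.7523, θ = 48.79°; offset = 11.5·tan 48.79° = 13.133 m.
Σ offsets = 24.561 m.

24.6 m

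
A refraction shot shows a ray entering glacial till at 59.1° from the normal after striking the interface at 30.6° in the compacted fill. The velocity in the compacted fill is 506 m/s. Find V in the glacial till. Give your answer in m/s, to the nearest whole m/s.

sin 30.6° = 0.5090; sin 59.1° = 0.8581.
V₂ = V₁·(sin θ₂/sin θ₁) = 506·(0.8581/0.5090) = 852.94 m/s.

853 m/s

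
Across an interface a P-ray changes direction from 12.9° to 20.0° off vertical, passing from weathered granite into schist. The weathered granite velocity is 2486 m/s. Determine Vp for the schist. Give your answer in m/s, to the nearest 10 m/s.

3810 m/s

sin 12.9° = 0.2233; sin 20.0° = 0.3420.
V₂ = V₁·(sin θ₂/sin θ₁) = 2486·(0.3420/0.2233) = 3808.56 m/s.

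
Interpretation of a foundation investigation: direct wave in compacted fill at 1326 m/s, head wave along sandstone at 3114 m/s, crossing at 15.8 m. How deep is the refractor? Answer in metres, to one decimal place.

5.0 m

h = (x_cross/2)·√((V₂−V₁)/(V₂+V₁)).
(V₂−V₁)/(V₂+V₁) = (3114−1326)/(3114+1326) = 0.4027; √ = 0.6346.
h = (15.8/2)·0.6346 = 5.01 m.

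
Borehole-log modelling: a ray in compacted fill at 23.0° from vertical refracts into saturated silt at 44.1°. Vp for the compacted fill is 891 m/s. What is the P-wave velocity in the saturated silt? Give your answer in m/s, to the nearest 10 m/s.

Snell's law: sin 23.0°/V₁ = sin 44.1°/V₂.
V₂ = V₁·sin 44.1°/sin 23.0° = 891 × 1.7811 = 1586.92 m/s.

1590 m/s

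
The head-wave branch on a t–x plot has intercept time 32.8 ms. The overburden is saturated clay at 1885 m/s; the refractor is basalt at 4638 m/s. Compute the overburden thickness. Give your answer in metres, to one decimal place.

θ_c = arcsin(1885/4638) = 23.98°; cos θ_c = 0.9137.
tᵢ = 2h cos θ_c/V₁ ⇒ h = tᵢ·V₁/(2 cos θ_c) = 0.0328·1885/(2·0.9137) = 33.83 m.

33.8 m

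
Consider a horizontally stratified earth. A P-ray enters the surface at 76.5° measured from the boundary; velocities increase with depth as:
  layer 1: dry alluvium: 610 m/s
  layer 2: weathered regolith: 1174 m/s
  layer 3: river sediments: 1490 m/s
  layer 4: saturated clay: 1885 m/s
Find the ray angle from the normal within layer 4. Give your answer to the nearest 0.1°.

46.2°

From the normal: θ₁ = 90° − 76.5° = 13.5°.
Snell's law across each interface conserves sin θ / V, so sin θ_4 = V_4·sin θ₁/V₁.
sin θ_4 = 1885 × sin 13.5° / 610 = 0.7214.
θ_4 = arcsin 0.7214 = 46.17°.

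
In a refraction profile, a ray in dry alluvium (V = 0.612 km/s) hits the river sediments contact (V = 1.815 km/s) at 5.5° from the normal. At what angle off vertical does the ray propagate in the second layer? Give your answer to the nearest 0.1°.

sin θ₁/V₁ = sin θ₂/V₂ ⇒ sin θ₂ = 1.815·sin 5.5°/0.612 = 1.815·0.0958/0.612 = 0.2842.
θ₂ = arcsin 0.2842 = 16.51° from the normal.

16.5°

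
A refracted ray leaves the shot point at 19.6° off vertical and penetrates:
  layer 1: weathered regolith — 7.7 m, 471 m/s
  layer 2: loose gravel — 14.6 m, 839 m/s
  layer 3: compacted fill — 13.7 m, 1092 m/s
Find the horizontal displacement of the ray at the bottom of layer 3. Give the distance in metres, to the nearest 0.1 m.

30.6 m

Ray parameter p = sin 19.6° / 471 m/s = 7.1221e-04 s/m.
Layer 1: θ = 19.60°; offset = 7.7·tan 19.60° = 2.742 m.
Layer 2: sin θ = p·839 = 0.5975 → θ = 36.69°; offset = 14.6·tan 36.69° = 10.880 m.
Layer 3: sin θ = p·1092 = 0.7777 → θ = 51.05°; offset = 13.7·tan 51.05° = 16.951 m.
Total horizontal offset = 30.573 m.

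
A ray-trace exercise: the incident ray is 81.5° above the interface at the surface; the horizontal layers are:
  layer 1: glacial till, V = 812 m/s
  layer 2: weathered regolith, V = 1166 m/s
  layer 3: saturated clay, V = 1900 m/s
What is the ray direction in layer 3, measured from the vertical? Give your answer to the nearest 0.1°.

From the normal: θ₁ = 90° − 81.5° = 8.5°.
Snell's law across each interface conserves sin θ / V, so sin θ_3 = V_3·sin θ₁/V₁.
sin θ_3 = 1900 × sin 8.5° / 812 = 0.3459.
θ_3 = 20.23° from the vertical.

20.2°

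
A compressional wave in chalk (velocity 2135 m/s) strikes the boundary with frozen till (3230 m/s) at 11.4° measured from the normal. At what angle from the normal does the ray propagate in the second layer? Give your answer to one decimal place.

sin θ₁/V₁ = sin θ₂/V₂ ⇒ sin θ₂ = 3230·sin 11.4°/2135 = 3230·0.1977/2135 = 0.2990.
θ₂ = arcsin 0.2990 = 17.40° from the normal.

17.4°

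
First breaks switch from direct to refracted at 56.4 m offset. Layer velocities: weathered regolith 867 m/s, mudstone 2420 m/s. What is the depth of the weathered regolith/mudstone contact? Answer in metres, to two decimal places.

19.38 m

x_cross = 2h·√((V₂+V₁)/(V₂−V₁)) → h = x_cross / (2·√((V₂+V₁)/(V₂−V₁))).
√((V₂+V₁)/(V₂−V₁)) = √((2420+867)/(2420−867)) = 1.4548.
h = 56.4 / (2·1.4548) = 19.38 m.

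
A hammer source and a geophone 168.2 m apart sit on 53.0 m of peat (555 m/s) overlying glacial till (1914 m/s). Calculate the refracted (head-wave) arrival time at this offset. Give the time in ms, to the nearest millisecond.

θ_c = arcsin(V₁/V₂) = arcsin(555/1914) = 16.86°, cos θ_c = 0.9570.
Intercept time tᵢ = 2h cos θ_c / V₁ = 2·53.0·0.9570/555 = 0.18279 s.
t = x/V₂ + tᵢ = 168.2/1914 + 0.18279 = 0.27066 s.

271 ms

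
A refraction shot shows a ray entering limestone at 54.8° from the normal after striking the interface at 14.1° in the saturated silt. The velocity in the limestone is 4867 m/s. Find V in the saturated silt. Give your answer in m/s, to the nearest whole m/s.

1451 m/s

sin 14.1° = 0.2436; sin 54.8° = 0.8171.
V₁ = V₂·(sin θ₁/sin θ₂) = 4867·(0.2436/0.8171) = 1451.00 m/s.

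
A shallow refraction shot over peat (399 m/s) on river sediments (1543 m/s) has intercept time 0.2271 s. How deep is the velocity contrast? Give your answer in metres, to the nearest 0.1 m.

h = tᵢ·V₁·V₂ / (2·√(V₂²−V₁²)).
√(V₂²−V₁²) = √(1543² − 399²) = 1490.5 m/s.
h = 0.2271 s × 399 × 1543 / (2 × 1490.5) = 46.90 m.

46.9 m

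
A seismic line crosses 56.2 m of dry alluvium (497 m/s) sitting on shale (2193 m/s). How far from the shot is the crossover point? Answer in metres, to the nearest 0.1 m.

x_cross = 2h·√((V₂+V₁)/(V₂−V₁)).
(V₂+V₁)/(V₂−V₁) = (2193+497)/(2193−497) = 1.5861; √ = 1.2594.
x_cross = 2·56.2·1.2594 = 141.56 m.

141.6 m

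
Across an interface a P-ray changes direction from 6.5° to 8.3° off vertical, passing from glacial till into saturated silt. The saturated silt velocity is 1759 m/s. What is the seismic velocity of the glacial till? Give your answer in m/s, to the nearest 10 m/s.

1380 m/s

sin 6.5° = 0.1132; sin 8.3° = 0.1444.
V₁ = V₂·(sin θ₁/sin θ₂) = 1759·(0.1132/0.1444) = 1379.40 m/s.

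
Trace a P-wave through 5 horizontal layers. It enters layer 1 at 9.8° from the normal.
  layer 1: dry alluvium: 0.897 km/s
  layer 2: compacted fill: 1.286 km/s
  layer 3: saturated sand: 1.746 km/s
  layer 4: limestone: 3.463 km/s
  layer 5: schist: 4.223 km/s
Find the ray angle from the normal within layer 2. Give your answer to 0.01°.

14.12°

Snell's law across each interface conserves sin θ / V, so sin θ_2 = V_2·sin θ₁/V₁.
sin θ_2 = 1.286 × sin 9.8° / 0.897 = 0.2440.
θ_2 = arcsin 0.2440 = 14.12°.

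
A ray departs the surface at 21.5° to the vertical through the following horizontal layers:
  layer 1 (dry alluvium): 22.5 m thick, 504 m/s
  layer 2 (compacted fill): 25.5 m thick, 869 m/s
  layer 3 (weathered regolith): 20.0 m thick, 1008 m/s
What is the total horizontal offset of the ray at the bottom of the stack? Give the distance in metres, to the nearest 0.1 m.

Apply Snell's law at each interface; in layer i the horizontal offset is hᵢ·tan θᵢ.
Layer 1: θ = 21.50°; offset = 22.5·tan 21.50° = 8.863 m.
Layer 2: sin θ = 869·sin 21.5°/504 = 0.6319, θ = 39.19°; offset = 25.5·tan 39.19° = 20.792 m.
Layer 3: sin θ = 1008·sin 21.5°/504 = 0.7330, θ = 47.14°; offset = 20.0·tan 47.14° = 21.552 m.
Σ offsets = 51.206 m.

51.2 m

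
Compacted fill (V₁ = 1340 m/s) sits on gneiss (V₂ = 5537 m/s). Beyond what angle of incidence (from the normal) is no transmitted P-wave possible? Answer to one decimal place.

Critical incidence: sin θ_c = V₁/V₂ = 1340/5537 = 0.2420.
θ_c = arcsin 0.2420 = 14.01°.

14.0°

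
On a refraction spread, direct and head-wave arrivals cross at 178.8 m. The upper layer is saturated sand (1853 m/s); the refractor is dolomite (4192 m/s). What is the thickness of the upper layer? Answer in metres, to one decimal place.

55.6 m

h = (x_cross/2)·√((V₂−V₁)/(V₂+V₁)).
(V₂−V₁)/(V₂+V₁) = (4192−1853)/(4192+1853) = 0.3869; √ = 0.6220.
h = (178.8/2)·0.6220 = 55.61 m.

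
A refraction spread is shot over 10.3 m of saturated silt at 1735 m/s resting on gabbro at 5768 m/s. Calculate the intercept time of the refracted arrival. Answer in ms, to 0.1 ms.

11.3 ms

θ_c = arcsin(V₁/V₂) = arcsin(1735/5768) = 17.51°; cos θ_c = 0.9537.
tᵢ = 2h·cos θ_c / V₁ = 2·10.3·0.9537 / 1735 = 0.01132 s.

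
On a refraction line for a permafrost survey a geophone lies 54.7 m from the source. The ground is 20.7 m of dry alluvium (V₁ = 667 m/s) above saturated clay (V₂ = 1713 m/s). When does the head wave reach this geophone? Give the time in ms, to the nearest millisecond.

89 ms

t = x/V₂ + 2h·√(V₂²−V₁²)/(V₁V₂).
√(V₂²−V₁²) = √(1713²−667²) = 1577.8 m/s; delay term = 2·20.7·1577.8/(667·1713) = 0.05717 s.
t = 54.7/1713 + 0.05717 = 0.08910 s.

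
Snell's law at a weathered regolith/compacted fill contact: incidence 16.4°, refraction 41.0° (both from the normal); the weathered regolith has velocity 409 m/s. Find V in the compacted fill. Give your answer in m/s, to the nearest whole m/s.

sin 16.4° = 0.2823; sin 41.0° = 0.6561.
V₂ = V₁·(sin θ₂/sin θ₁) = 409·(0.6561/0.2823) = 950.37 m/s.

950 m/s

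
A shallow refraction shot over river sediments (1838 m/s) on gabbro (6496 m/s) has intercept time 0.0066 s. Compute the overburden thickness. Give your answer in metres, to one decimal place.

6.3 m

θ_c = arcsin(1838/6496) = 16.44°; cos θ_c = 0.9591.
tᵢ = 2h cos θ_c/V₁ ⇒ h = tᵢ·V₁/(2 cos θ_c) = 0.0066·1838/(2·0.9591) = 6.32 m.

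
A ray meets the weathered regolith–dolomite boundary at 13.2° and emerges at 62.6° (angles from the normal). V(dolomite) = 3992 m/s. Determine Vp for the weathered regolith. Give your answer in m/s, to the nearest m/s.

1027 m/s

Snell's law: sin 13.2°/V₁ = sin 62.6°/V₂.
V₁ = V₂·sin 13.2°/sin 62.6° = 3992 × 0.2572 = 1026.76 m/s.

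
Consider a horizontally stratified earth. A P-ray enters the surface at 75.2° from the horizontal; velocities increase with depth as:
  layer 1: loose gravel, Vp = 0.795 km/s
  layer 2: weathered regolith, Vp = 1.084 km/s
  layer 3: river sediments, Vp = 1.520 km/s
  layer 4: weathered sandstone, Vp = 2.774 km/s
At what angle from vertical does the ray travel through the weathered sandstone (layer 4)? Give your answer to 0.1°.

From the normal: θ₁ = 90° − 75.2° = 14.8°.
Snell's law across each interface conserves sin θ / V, so sin θ_4 = V_4·sin θ₁/V₁.
sin θ_4 = 2.774 × sin 14.8° / 0.795 = 0.8913.
θ_4 = 63.04° from the vertical.

63.0°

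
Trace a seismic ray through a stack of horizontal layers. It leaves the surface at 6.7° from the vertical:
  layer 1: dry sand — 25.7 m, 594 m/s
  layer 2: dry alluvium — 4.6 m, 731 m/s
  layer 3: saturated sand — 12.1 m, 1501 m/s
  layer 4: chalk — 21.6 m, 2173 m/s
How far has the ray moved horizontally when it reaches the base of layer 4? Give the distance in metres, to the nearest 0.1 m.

17.6 m

Apply Snell's law at each interface; in layer i the horizontal offset is hᵢ·tan θᵢ.
Layer 1: θ = 6.70°; offset = 25.7·tan 6.70° = 3.019 m.
Layer 2: sin θ = 731·sin 6.7°/594 = 0.1436, θ = 8.26°; offset = 4.6·tan 8.26° = 0.667 m.
Layer 3: sin θ = 1501·sin 6.7°/594 = 0.2948, θ = 17.15°; offset = 12.1·tan 17.15° = 3.733 m.
Layer 4: sin θ = 2173·sin 6.7°/594 = 0.4268, θ = 25.27°; offset = 21.6·tan 25.27° = 10.194 m.
Total horizontal offset = 17.614 m.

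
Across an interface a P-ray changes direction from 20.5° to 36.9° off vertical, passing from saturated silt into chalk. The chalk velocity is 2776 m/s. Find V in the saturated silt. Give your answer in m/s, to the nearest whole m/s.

sin 20.5° = 0.3502; sin 36.9° = 0.6004.
V₁ = V₂·(sin θ₁/sin θ₂) = 2776·(0.3502/0.6004) = 1619.16 m/s.

1619 m/s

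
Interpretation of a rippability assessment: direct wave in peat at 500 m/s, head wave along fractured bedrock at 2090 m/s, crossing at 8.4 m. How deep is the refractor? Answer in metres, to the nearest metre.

3 m

h = (x_cross/2)·√((V₂−V₁)/(V₂+V₁)).
(V₂−V₁)/(V₂+V₁) = (2090−500)/(2090+500) = 0.6139; √ = 0.7835.
h = (8.4/2)·0.7835 = 3.29 m.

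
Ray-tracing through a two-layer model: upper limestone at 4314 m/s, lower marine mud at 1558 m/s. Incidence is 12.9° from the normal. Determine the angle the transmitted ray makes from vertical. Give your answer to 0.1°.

4.6°

sin θ₁/V₁ = sin θ₂/V₂ ⇒ sin θ₂ = 1558·sin 12.9°/4314 = 1558·0.2233/4314 = 0.0806.
θ₂ = sin⁻¹(0.0806) = 4.62° (from vertical).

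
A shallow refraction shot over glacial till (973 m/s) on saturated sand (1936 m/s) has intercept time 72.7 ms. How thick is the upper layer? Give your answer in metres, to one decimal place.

40.9 m

θ_c = arcsin(973/1936) = 30.17°; cos θ_c = 0.8645.
tᵢ = 2h cos θ_c/V₁ ⇒ h = tᵢ·V₁/(2 cos θ_c) = 0.0727·973/(2·0.8645) = 40.91 m.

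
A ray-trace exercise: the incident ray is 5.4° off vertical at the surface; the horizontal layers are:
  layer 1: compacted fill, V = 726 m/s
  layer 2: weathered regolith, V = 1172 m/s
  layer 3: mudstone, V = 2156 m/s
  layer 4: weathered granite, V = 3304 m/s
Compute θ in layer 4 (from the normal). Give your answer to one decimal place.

Ray parameter p = sin 5.4° / 726 = 1.2963e-04 s/m.
sin θ_4 = p·V_4 = 1.2963e-04 × 3304 = 0.4283.
θ_4 = 25.36° from the vertical.

25.4°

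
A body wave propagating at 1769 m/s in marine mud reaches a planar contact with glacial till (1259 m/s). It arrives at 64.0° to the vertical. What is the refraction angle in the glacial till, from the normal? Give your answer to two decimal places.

39.77°

Snell's law: sin θ₂ = (V₂/V₁)·sin θ₁ = (1259/1769)·sin 64.0° = 0.6397.
θ₂ = sin⁻¹(0.6397) = 39.77° (from vertical).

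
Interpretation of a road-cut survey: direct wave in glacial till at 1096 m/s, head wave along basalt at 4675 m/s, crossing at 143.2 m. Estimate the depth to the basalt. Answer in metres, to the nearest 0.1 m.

h = (x_cross/2)·√((V₂−V₁)/(V₂+V₁)).
(V₂−V₁)/(V₂+V₁) = (4675−1096)/(4675+1096) = 0.6202; √ = 0.7875.
h = (143.2/2)·0.7875 = 56.39 m.

56.4 m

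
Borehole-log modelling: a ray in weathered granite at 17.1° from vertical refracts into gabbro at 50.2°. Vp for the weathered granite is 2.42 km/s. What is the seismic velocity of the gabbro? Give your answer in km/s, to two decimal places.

6.32 km/s

Snell's law: sin 17.1°/V₁ = sin 50.2°/V₂.
V₂ = V₁·sin 50.2°/sin 17.1° = 2.42 × 2.6129 = 6.32 km/s.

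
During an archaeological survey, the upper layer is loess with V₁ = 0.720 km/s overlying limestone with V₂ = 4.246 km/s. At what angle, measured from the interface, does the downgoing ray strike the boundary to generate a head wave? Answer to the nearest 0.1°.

Critical incidence: sin θ_c = V₁/V₂ = 0.720/4.246 = 0.1696.
θ_c = arcsin 0.1696 = 9.76°.
Measured from the interface: 90° − 9.76° = 80.24°.

80.2°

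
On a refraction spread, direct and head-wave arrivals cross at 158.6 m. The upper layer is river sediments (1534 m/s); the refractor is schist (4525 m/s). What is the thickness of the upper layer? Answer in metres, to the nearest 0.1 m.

x_cross = 2h·√((V₂+V₁)/(V₂−V₁)) → h = x_cross / (2·√((V₂+V₁)/(V₂−V₁))).
√((V₂+V₁)/(V₂−V₁)) = √((4525+1534)/(4525−1534)) = 1.4233.
h = 158.6 / (2·1.4233) = 55.72 m.

55.7 m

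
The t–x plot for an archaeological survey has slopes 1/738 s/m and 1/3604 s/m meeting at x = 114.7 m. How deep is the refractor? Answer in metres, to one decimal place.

x_cross = 2h·√((V₂+V₁)/(V₂−V₁)) → h = x_cross / (2·√((V₂+V₁)/(V₂−V₁))).
√((V₂+V₁)/(V₂−V₁)) = √((3604+738)/(3604−738)) = 1.2309.
h = 114.7 / (2·1.2309) = 46.59 m.

46.6 m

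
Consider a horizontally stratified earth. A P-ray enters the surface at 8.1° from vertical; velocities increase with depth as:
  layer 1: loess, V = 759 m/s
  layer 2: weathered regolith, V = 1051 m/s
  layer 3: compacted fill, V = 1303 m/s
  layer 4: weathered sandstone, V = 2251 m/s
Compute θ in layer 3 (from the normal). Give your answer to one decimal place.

14.0°

Snell's law across each interface conserves sin θ / V, so sin θ_3 = V_3·sin θ₁/V₁.
sin θ_3 = 1303 × sin 8.1° / 759 = 0.2419.
θ_3 = arcsin 0.2419 = 14.00°.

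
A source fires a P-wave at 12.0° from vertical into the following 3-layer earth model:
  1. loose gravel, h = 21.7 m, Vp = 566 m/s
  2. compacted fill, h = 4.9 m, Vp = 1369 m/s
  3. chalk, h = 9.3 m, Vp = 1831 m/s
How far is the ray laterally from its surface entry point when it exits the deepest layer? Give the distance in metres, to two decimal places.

15.92 m

Apply Snell's law at each interface; in layer i the horizontal offset is hᵢ·tan θᵢ.
Layer 1: θ = 12.00°; offset = 21.7·tan 12.00° = 4.6125 m.
Layer 2: sin θ = 1369·sin 12.0°/566 = 0.5029, θ = 30.19°; offset = 4.9·tan 30.19° = 2.8508 m.
Layer 3: sin θ = 1831·sin 12.0°/566 = 0.6726, θ = 42.27°; offset = 9.3·tan 42.27° = 8.4527 m.
Summing the layer offsets gives 15.9160 m.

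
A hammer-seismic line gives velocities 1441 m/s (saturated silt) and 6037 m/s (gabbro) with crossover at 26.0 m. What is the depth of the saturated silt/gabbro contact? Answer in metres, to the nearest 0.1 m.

h = (x_cross/2)·√((V₂−V₁)/(V₂+V₁)).
(V₂−V₁)/(V₂+V₁) = (6037−1441)/(6037+1441) = 0.6146; √ = 0.7840.
h = (26.0/2)·0.7840 = 10.19 m.

10.2 m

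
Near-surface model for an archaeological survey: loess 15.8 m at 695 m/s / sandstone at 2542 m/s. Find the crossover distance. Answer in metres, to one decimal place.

41.8 m

θ_c = arcsin(695/2542) = 15.87°, so cos θ_c = 0.9619 and tᵢ = 2h cos θ_c/V₁ = 0.0437 s.
At crossover x/V₁ = x/V₂ + tᵢ ⇒ x = tᵢ/(1/V₁ − 1/V₂) = 0.04374/(1.4388e-03 − 3.9339e-04) = 41.83 m.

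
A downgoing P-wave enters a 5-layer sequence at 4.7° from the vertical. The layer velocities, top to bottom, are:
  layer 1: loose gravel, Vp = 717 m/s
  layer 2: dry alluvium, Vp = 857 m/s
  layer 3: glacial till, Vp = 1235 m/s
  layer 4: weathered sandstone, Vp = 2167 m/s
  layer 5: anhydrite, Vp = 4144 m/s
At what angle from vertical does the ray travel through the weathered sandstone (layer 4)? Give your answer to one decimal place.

14.3°

Ray parameter p = sin 4.7° / 717 = 1.1428e-04 s/m.
sin θ_4 = p·V_4 = 1.1428e-04 × 2167 = 0.2476.
θ_4 = arcsin 0.2476 = 14.34°.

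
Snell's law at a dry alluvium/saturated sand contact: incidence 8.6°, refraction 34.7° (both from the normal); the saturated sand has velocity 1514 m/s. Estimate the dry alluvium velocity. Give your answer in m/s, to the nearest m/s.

398 m/s

sin 8.6° = 0.1495; sin 34.7° = 0.5693.
V₁ = V₂·(sin θ₁/sin θ₂) = 1514·(0.1495/0.5693) = 397.69 m/s.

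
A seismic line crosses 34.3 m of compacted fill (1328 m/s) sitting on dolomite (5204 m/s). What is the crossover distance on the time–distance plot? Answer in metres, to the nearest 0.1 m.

x_cross = 2h·√((V₂+V₁)/(V₂−V₁)).
(V₂+V₁)/(V₂−V₁) = (5204+1328)/(5204−1328) = 1.6852; √ = 1.2982.
x_cross = 2·34.3·1.2982 = 89.05 m.

89.1 m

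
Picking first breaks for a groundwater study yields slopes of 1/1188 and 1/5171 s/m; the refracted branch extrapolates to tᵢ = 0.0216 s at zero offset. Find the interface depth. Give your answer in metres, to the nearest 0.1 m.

h = tᵢ·V₁·V₂ / (2·√(V₂²−V₁²)).
√(V₂²−V₁²) = √(5171² − 1188²) = 5032.7 m/s.
h = 0.0216 s × 1188 × 5171 / (2 × 5032.7) = 13.18 m.

13.2 m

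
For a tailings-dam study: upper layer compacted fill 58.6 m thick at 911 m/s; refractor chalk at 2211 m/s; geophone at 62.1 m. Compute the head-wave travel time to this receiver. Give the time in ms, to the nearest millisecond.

145 ms

t = x/V₂ + 2h·√(V₂²−V₁²)/(V₁V₂).
√(V₂²−V₁²) = √(2211²−911²) = 2014.6 m/s; delay term = 2·58.6·2014.6/(911·2211) = 0.11722 s.
t = 62.1/2211 + 0.11722 = 0.14531 s.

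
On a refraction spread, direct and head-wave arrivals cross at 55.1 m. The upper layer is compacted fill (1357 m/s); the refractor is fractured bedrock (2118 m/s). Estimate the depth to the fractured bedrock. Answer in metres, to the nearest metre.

13 m

h = (x_cross/2)·√((V₂−V₁)/(V₂+V₁)).
(V₂−V₁)/(V₂+V₁) = (2118−1357)/(2118+1357) = 0.2190; √ = 0.4680.
h = (55.1/2)·0.4680 = 12.89 m.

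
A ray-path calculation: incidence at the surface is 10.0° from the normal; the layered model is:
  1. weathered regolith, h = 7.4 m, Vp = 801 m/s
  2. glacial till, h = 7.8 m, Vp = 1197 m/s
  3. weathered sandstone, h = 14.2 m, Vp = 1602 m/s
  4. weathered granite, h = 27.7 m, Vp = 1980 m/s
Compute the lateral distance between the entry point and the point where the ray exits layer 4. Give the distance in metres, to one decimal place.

p = sin θ₁/V₁ = sin 10.0°/801 = 2.1679e-04 s/m is conserved through the stack.
Layer 1: θ = 10.00°; offset = 7.4·tan 10.00° = 1.305 m.
Layer 2: sin θ = p·1197 = 0.2595 → θ = 15.04°; offset = 7.8·tan 15.04° = 2.096 m.
Layer 3: sin θ = p·1602 = 0.3473 → θ = 20.32°; offset = 14.2·tan 20.32° = 5.259 m.
Layer 4: sin θ = p·1980 = 0.4292 → θ = 25.42°; offset = 27.7·tan 25.42° = 13.164 m.
Σ offsets = 21.824 m.

21.8 m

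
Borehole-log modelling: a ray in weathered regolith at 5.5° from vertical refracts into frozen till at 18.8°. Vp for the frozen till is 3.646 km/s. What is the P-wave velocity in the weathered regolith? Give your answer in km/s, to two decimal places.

Snell's law: sin 5.5°/V₁ = sin 18.8°/V₂.
V₁ = V₂·sin 5.5°/sin 18.8° = 3.646 × 0.2974 = 1.08 km/s.

1.08 km/s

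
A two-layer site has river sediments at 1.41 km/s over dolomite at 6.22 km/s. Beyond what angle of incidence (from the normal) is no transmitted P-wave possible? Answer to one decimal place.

13.1°

Critical incidence: sin θ_c = V₁/V₂ = 1.41/6.22 = 0.2267.
θ_c = arcsin 0.2267 = 13.10°.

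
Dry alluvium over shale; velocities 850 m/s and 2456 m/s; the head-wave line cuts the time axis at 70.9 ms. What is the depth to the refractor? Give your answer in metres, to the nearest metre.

32 m

θ_c = arcsin(850/2456) = 20.25°; cos θ_c = 0.9382.
tᵢ = 2h cos θ_c/V₁ ⇒ h = tᵢ·V₁/(2 cos θ_c) = 0.0709·850/(2·0.9382) = 32.12 m.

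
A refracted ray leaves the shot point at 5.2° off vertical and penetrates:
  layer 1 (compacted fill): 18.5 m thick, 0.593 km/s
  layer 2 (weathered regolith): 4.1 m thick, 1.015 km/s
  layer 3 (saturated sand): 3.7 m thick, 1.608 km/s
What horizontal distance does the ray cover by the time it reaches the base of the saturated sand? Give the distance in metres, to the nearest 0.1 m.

p = sin θ₁/V₁ = sin 5.2°/0.593 = 1.5284e-01 s/km is conserved through the stack.
Layer 1: θ = 5.20°; offset = 18.5·tan 5.20° = 1.684 m.
Layer 2: sin θ = p·1.015 = 0.1551 → θ = 8.92°; offset = 4.1·tan 8.92° = 0.644 m.
Layer 3: sin θ = p·1.608 = 0.2458 → θ = 14.23°; offset = 3.7·tan 14.23° = 0.938 m.
Summing the layer offsets gives 3.266 m.

3.3 m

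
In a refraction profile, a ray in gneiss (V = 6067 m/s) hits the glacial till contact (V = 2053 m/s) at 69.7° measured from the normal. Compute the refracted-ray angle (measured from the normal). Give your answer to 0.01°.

18.50°

Snell's law: sin θ₂ = (V₂/V₁)·sin θ₁ = (2053/6067)·sin 69.7° = 0.3174.
θ₂ = arcsin 0.3174 = 18.50° from the normal.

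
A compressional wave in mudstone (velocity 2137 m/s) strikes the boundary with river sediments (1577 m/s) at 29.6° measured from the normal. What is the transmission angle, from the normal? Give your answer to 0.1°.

21.4°

Snell's law: sin θ₂ = (V₂/V₁)·sin θ₁ = (1577/2137)·sin 29.6° = 0.3645.
θ₂ = sin⁻¹(0.3645) = 21.38° (from vertical).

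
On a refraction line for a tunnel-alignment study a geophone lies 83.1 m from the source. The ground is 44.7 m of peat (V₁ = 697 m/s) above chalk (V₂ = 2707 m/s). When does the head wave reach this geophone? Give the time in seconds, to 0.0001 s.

t = x/V₂ + 2h·√(V₂²−V₁²)/(V₁V₂).
√(V₂²−V₁²) = √(2707²−697²) = 2615.7 m/s; delay term = 2·44.7·2615.7/(697·2707) = 0.12394 s.
t = 83.1/2707 + 0.12394 = 0.15464 s.

0.1546 s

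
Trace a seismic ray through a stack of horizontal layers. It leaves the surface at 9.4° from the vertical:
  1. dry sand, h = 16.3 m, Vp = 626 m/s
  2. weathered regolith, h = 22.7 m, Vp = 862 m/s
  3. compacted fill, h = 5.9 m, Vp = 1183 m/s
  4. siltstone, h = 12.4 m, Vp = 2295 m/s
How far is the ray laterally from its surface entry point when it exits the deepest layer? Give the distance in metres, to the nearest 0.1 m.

19.1 m

Ray parameter p = sin 9.4° / 626 m/s = 2.6090e-04 s/m.
Layer 1: θ = 9.40°; offset = 16.3·tan 9.40° = 2.698 m.
Layer 2: sin θ = p·862 = 0.2249 → θ = 13.00°; offset = 22.7·tan 13.00° = 5.239 m.
Layer 3: sin θ = p·1183 = 0.3086 → θ = 17.98°; offset = 5.9·tan 17.98° = 1.915 m.
Layer 4: sin θ = p·2295 = 0.5988 → θ = 36.78°; offset = 12.4·tan 36.78° = 9.270 m.
Summing the layer offsets gives 19.123 m.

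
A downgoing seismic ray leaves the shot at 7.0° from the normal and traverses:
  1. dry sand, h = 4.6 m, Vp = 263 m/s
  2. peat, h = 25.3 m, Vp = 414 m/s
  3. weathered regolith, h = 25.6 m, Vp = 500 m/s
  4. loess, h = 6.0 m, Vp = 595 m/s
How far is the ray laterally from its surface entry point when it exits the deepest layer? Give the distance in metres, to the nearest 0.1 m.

13.3 m

Ray parameter p = sin 7.0° / 263 m/s = 4.6338e-04 s/m.
Layer 1: θ = 7.00°; offset = 4.6·tan 7.00° = 0.565 m.
Layer 2: sin θ = p·414 = 0.1918 → θ = 11.06°; offset = 25.3·tan 11.06° = 4.945 m.
Layer 3: sin θ = p·500 = 0.2317 → θ = 13.40°; offset = 25.6·tan 13.40° = 6.097 m.
Layer 4: sin θ = p·595 = 0.2757 → θ = 16.00°; offset = 6.0·tan 16.00° = 1.721 m.
Summing the layer offsets gives 13.328 m.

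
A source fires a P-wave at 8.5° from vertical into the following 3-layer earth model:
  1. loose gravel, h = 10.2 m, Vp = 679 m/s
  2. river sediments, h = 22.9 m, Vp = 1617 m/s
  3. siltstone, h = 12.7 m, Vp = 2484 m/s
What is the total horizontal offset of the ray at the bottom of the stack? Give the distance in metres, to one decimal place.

Ray parameter p = sin 8.5° / 679 m/s = 2.1769e-04 s/m.
Layer 1: θ = 8.50°; offset = 10.2·tan 8.50° = 1.524 m.
Layer 2: sin θ = p·1617 = 0.3520 → θ = 20.61°; offset = 22.9·tan 20.61° = 8.612 m.
Layer 3: sin θ = p·2484 = 0.5407 → θ = 32.73°; offset = 12.7·tan 32.73° = 8.164 m.
Total horizontal offset = 18.300 m.

18.3 m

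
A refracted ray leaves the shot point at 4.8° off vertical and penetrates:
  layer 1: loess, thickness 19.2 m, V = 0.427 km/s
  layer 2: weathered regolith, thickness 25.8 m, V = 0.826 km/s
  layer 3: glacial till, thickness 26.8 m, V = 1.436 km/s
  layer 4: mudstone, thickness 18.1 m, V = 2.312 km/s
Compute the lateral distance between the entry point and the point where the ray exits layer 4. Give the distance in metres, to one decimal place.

Ray parameter p = sin 4.8° / 0.427 km/s = 1.9597e-01 s/km.
Layer 1: θ = 4.80°; offset = 19.2·tan 4.80° = 1.612 m.
Layer 2: sin θ = p·0.826 = 0.1619 → θ = 9.32°; offset = 25.8·tan 9.32° = 4.232 m.
Layer 3: sin θ = p·1.436 = 0.2814 → θ = 16.34°; offset = 26.8·tan 16.34° = 7.859 m.
Layer 4: sin θ = p·2.312 = 0.4531 → θ = 26.94°; offset = 18.1·tan 26.94° = 9.199 m.
Total horizontal offset = 22.903 m.

22.9 m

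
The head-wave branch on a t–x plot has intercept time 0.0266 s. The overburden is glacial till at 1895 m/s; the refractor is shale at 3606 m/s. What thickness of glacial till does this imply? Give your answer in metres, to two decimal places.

29.62 m

h = tᵢ·V₁·V₂ / (2·√(V₂²−V₁²)).
√(V₂²−V₁²) = √(3606² − 1895²) = 3067.9 m/s.
h = 0.0266 s × 1895 × 3606 / (2 × 3067.9) = 29.62 m.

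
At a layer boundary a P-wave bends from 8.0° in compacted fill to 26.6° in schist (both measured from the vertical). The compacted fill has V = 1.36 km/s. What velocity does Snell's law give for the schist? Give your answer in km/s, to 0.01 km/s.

4.38 km/s

sin 8.0° = 0.1392; sin 26.6° = 0.4478.
V₂ = V₁·(sin θ₂/sin θ₁) = 1.36·(0.4478/0.1392) = 4.38 km/s.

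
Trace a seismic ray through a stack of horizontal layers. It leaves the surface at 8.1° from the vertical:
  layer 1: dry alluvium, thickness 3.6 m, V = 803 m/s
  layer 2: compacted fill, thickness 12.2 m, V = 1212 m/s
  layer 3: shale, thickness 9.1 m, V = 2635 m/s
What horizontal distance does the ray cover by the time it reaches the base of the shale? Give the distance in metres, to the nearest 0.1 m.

7.9 m

Apply Snell's law at each interface; in layer i the horizontal offset is hᵢ·tan θᵢ.
Layer 1: θ = 8.10°; offset = 3.6·tan 8.10° = 0.512 m.
Layer 2: sin θ = 1212·sin 8.1°/803 = 0.2127, θ = 12.28°; offset = 12.2·tan 12.28° = 2.655 m.
Layer 3: sin θ = 2635·sin 8.1°/803 = 0.4624, θ = 27.54°; offset = 9.1·tan 27.54° = 4.745 m.
Summing the layer offsets gives 7.913 m.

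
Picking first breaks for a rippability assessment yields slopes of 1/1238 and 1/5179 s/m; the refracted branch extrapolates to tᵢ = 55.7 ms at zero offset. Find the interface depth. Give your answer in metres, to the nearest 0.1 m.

35.5 m

h = tᵢ·V₁·V₂ / (2·√(V₂²−V₁²)).
√(V₂²−V₁²) = √(5179² − 1238²) = 5028.9 m/s.
h = 0.0557 s × 1238 × 5179 / (2 × 5028.9) = 35.51 m.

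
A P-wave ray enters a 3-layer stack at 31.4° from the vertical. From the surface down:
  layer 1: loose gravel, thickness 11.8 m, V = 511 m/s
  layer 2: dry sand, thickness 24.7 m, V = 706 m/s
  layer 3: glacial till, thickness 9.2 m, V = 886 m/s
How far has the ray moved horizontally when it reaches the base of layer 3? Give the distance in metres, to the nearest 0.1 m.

Ray parameter p = sin 31.4° / 511 m/s = 1.0196e-03 s/m.
Layer 1: θ = 31.40°; offset = 11.8·tan 31.40° = 7.203 m.
Layer 2: sin θ = p·706 = 0.7198 → θ = 46.04°; offset = 24.7·tan 46.04° = 25.614 m.
Layer 3: sin θ = p·886 = 0.9034 → θ = 64.60°; offset = 9.2·tan 64.60° = 19.377 m.
Σ offsets = 52.194 m.

52.2 m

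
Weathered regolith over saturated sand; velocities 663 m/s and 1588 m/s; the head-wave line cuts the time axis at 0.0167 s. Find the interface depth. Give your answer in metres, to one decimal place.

θ_c = arcsin(663/1588) = 24.68°; cos θ_c = 0.9087.
tᵢ = 2h cos θ_c/V₁ ⇒ h = tᵢ·V₁/(2 cos θ_c) = 0.0167·663/(2·0.9087) = 6.09 m.

6.1 m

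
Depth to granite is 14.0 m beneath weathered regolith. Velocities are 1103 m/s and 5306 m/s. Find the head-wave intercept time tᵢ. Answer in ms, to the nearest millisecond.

25 ms

θ_c = arcsin(V₁/V₂) = arcsin(1103/5306) = 12.00°; cos θ_c = 0.9782.
tᵢ = 2h·cos θ_c / V₁ = 2·14.0·0.9782 / 1103 = 0.02483 s.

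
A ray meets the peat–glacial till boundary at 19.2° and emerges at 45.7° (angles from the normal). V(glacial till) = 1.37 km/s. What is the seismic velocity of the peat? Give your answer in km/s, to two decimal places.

sin 19.2° = 0.3289; sin 45.7° = 0.7157.
V₁ = V₂·(sin θ₁/sin θ₂) = 1.37·(0.3289/0.7157) = 0.63 km/s.

0.63 km/s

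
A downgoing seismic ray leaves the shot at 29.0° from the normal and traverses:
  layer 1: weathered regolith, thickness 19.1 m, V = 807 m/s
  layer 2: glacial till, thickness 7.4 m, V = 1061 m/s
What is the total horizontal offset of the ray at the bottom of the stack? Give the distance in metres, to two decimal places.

Apply Snell's law at each interface; in layer i the horizontal offset is hᵢ·tan θᵢ.
Layer 1: θ = 29.00°; offset = 19.1·tan 29.00° = 10.5873 m.
Layer 2: sin θ = 1061·sin 29.0°/807 = 0.6374, θ = 39.60°; offset = 7.4·tan 39.60° = 6.1214 m.
Total horizontal offset = 16.7088 m.

16.71 m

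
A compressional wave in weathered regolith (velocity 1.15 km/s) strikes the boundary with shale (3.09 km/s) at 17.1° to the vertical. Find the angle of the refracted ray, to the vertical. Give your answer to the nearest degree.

52°

sin θ₁/V₁ = sin θ₂/V₂ ⇒ sin θ₂ = 3.09·sin 17.1°/1.15 = 3.09·0.2940/1.15 = 0.7901.
θ₂ = arcsin 0.7901 = 52.19° from the normal.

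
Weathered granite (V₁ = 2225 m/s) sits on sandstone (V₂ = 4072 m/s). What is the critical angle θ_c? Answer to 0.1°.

At critical incidence the refracted ray runs along the interface (θ₂ = 90°), so sin θ_c = V₁/V₂.
θ_c = arcsin(2225/4072) = arcsin 0.5464 = 33.12°.

33.1°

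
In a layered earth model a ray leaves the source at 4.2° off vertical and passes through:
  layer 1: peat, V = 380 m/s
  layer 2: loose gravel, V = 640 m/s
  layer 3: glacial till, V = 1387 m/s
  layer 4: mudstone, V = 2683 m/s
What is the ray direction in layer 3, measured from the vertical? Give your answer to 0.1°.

15.5°

Ray parameter p = sin 4.2° / 380 = 1.9273e-04 s/m.
sin θ_3 = p·V_3 = 1.9273e-04 × 1387 = 0.2673.
θ_3 = arcsin 0.2673 = 15.50°.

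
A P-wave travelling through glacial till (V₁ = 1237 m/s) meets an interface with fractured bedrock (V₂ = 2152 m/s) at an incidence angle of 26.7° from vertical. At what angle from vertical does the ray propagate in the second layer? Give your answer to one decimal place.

Snell's law: sin θ₂ = (V₂/V₁)·sin θ₁ = (2152/1237)·sin 26.7° = 0.7817.
θ₂ = arcsin 0.7817 = 51.41° from the normal.

51.4°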